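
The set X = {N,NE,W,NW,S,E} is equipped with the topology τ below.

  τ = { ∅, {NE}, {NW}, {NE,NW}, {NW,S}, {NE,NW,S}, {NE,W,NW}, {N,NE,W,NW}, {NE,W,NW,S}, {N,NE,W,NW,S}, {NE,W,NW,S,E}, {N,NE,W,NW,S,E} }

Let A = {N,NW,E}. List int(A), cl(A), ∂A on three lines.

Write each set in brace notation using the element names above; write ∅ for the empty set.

int(A) = {NW}
cl(A)  = {N,W,NW,S,E}
∂A     = {N,W,S,E}

U open, U⊆A: ∅, {NW}. int(A) = ⋃ = {NW}
X∖A={NE,W,S}, int(X∖A)={NE}, hence cl(A)={N,W,NW,S,E}
∂A: remove int from cl → {N,W,S,E}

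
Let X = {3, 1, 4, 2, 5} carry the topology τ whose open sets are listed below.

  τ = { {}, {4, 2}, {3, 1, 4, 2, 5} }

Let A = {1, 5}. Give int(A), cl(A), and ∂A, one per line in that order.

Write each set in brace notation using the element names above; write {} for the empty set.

int(A) = {}
cl(A)  = {3, 1, 5}
∂A     = {3, 1, 5}

open subsets of A: {}; so int(A) = {}
closure: X∖int(X∖A) = X∖{4, 2} = {3, 1, 5}
∂A = {3, 1, 5} minus {} = {3, 1, 5}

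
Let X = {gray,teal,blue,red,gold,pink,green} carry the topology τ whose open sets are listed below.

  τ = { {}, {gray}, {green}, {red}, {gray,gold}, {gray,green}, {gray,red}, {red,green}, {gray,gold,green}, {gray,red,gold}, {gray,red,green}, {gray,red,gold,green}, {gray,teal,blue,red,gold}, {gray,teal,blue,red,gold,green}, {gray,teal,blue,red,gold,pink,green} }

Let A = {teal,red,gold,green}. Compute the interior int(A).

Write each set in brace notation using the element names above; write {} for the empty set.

open subsets of A: {}, {red}, {green}, {red,green}; so int(A) = {red,green}

{red,green}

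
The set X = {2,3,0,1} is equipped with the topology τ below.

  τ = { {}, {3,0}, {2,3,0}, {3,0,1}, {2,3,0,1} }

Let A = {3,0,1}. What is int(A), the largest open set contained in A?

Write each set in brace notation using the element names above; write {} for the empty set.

opens ⊆ A: {}, {3,0}, {3,0,1}; union → int = {3,0,1}

{3,0,1}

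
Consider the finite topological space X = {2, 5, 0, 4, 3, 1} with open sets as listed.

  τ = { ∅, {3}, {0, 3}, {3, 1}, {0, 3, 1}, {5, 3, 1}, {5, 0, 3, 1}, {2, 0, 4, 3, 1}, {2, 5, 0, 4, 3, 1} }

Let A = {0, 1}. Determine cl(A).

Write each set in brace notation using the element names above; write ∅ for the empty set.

cl via duality: int({2, 5, 4, 3}) = {3}, so X∖{3} = {2, 5, 0, 4, 1}

{2, 5, 0, 4, 1}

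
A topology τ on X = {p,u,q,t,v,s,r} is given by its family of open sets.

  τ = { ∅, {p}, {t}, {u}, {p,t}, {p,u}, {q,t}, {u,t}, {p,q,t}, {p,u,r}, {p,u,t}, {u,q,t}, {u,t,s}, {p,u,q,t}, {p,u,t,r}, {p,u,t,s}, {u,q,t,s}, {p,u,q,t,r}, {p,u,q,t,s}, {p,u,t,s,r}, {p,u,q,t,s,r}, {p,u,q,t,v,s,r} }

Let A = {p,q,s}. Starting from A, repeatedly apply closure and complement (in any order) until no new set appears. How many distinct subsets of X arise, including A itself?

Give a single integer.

complement {u,t,v,r}; its interior {u,t}; cl(A) = X∖{u,t} = {p,q,v,s,r}
With k = closure, c = complement:
  1. A     = {p,q,s}
  2. kA    = {p,q,v,s,r}
  3. cA    = {u,t,v,r}
  4. ckA   = {u,t}
  5. kcA   = {u,q,t,v,s,r}
  6. ckcA  = {p}
  7. kckcA = {p,v,r}
  8. ckckcA = {u,q,t,s}
k, c of each give nothing new

8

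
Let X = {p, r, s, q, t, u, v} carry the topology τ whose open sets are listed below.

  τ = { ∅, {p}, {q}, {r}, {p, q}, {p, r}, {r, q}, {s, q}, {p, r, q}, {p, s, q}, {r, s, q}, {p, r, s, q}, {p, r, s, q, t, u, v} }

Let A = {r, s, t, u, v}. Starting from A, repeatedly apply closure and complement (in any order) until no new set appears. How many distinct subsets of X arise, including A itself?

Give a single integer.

closure: X∖int(X∖A) = X∖{p, q} = {r, s, t, u, v}
Let k=closure and c=complement:
  1. A     = {r, s, t, u, v}
  2. cA    = {p, q}
  3. kcA   = {p, s, q, t, u, v}
  4. ckcA  = {r}
  5. kckcA = {r, t, u, v}
  6. ckckcA = {p, s, q}
— saturated at 6

6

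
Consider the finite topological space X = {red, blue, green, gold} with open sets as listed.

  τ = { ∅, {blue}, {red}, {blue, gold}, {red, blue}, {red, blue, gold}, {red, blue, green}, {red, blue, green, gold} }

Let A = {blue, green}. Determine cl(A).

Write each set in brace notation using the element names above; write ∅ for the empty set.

X∖A={red, gold}, int(X∖A)={red}, hence cl(A)={blue, green, gold}

{blue, green, gold}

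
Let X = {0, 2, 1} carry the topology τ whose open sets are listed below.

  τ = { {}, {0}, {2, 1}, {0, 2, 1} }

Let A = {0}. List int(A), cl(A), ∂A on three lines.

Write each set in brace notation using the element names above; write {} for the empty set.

interior: largest open inside A is {0} (from {}, {0})
cl via duality: int({2, 1}) = {2, 1}, so X∖{2, 1} = {0}
cl∖int = {}

int(A) = {0}
cl(A)  = {0}
∂A     = {}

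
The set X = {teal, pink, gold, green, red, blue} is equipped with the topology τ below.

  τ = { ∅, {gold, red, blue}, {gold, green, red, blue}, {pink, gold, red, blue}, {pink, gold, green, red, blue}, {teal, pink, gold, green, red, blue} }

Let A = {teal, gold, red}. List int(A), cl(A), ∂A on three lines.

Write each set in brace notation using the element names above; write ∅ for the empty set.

int(A) = ∅
cl(A)  = {teal, pink, gold, green, red, blue}
∂A     = {teal, pink, gold, green, red, blue}

open subsets of A: ∅; so int(A) = ∅
closure: X∖int(X∖A) = X∖∅ = {teal, pink, gold, green, red, blue}
∂A = {teal, pink, gold, green, red, blue} minus ∅ = {teal, pink, gold, green, red, blue}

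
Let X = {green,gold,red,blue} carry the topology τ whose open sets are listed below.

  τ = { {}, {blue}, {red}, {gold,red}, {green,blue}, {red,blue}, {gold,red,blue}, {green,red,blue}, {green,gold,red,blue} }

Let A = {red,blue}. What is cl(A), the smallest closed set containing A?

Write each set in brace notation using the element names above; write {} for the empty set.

X∖A={green,gold}, int(X∖A)={}, hence cl(A)={green,gold,red,blue}

{green,gold,red,blue}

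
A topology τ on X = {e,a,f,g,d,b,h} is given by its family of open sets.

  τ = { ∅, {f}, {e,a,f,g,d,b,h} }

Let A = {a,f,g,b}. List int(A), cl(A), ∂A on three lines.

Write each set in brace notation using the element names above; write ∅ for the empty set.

U open, U⊆A: ∅, {f}. int(A) = ⋃ = {f}
X∖A={e,d,h}, int(X∖A)=∅, hence cl(A)={e,a,f,g,d,b,h}
∂A: remove int from cl → {e,a,g,d,b,h}

int(A) = {f}
cl(A)  = {e,a,f,g,d,b,h}
∂A     = {e,a,g,d,b,h}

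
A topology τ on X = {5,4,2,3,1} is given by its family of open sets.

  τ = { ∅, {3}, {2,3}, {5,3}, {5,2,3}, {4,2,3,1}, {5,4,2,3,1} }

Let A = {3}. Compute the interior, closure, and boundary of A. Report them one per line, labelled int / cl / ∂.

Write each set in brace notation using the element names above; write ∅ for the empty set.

interior: largest open inside A is {3} (from ∅, {3})
cl via duality: int({5,4,2,1}) = ∅, so X∖∅ = {5,4,2,3,1}
cl∖int = {5,4,2,1}

int(A) = {3}
cl(A)  = {5,4,2,3,1}
∂A     = {5,4,2,1}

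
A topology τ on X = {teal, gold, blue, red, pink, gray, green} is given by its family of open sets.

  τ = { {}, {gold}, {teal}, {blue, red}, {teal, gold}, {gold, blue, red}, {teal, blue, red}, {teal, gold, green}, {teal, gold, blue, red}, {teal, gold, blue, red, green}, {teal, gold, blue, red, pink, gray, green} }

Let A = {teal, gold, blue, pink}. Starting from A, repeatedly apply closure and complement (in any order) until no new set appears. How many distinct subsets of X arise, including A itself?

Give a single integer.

10

closure: X∖int(X∖A) = X∖{} = {teal, gold, blue, red, pink, gray, green}
Let k=closure and c=complement:
  1. A     = {teal, gold, blue, pink}
  2. kA    = {teal, gold, blue, red, pink, gray, green}
  3. cA    = {red, gray, green}
  4. ckA   = {}
  5. kcA   = {blue, red, pink, gray, green}
  6. ckcA  = {teal, gold}
  7. kckcA = {teal, gold, pink, gray, green}
  8. ckckcA = {blue, red}
  9. kckckcA = {blue, red, pink, gray}
  10. ckckckcA = {teal, gold, green}
— saturated at 10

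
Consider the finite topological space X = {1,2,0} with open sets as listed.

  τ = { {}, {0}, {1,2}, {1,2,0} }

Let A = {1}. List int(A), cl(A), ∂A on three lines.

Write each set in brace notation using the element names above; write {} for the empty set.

int(A) = {}
cl(A)  = {1,2}
∂A     = {1,2}

opens ⊆ A: {}; union → int = {}
complement {2,0}; its interior {0}; cl(A) = X∖{0} = {1,2}
boundary = {1,2} ∖ {} = {1,2}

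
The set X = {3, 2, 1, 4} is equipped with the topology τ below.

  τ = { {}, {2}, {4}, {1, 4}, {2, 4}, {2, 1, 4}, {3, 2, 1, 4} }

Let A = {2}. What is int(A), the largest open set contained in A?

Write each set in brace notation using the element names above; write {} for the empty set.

{2}

open subsets of A: {}, {2}; so int(A) = {2}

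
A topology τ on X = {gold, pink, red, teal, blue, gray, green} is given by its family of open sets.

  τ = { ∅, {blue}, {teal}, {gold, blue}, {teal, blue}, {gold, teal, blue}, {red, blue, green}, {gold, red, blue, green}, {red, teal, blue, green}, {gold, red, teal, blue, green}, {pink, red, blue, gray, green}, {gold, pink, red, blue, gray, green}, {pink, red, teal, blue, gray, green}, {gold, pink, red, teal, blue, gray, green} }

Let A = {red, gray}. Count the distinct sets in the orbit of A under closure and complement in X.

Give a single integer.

6

X∖A={gold, pink, teal, blue, green}, int(X∖A)={gold, teal, blue}, hence cl(A)={pink, red, gray, green}
Orbit (k=closure, c=complement):
  1. A     = {red, gray}
  2. kA    = {pink, red, gray, green}
  3. cA    = {gold, pink, teal, blue, green}
  4. ckA   = {gold, teal, blue}
  5. kcA   = {gold, pink, red, teal, blue, gray, green}
  6. ckcA  = ∅
(closed under both — stop)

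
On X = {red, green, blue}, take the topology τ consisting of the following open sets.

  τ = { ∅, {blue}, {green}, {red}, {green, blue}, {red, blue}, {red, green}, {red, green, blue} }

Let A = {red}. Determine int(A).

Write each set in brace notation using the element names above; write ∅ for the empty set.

{red}

interior: largest open inside A is {red} (from ∅, {red})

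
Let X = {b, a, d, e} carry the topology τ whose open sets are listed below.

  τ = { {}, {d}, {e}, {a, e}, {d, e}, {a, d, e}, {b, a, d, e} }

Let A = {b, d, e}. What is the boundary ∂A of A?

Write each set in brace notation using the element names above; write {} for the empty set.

opens ⊆ A: {}, {e}, {d}, {d, e}; union → int = {d, e}
complement {a}; its interior {}; cl(A) = X∖{} = {b, a, d, e}
boundary = {b, a, d, e} ∖ {d, e} = {b, a}

{b, a}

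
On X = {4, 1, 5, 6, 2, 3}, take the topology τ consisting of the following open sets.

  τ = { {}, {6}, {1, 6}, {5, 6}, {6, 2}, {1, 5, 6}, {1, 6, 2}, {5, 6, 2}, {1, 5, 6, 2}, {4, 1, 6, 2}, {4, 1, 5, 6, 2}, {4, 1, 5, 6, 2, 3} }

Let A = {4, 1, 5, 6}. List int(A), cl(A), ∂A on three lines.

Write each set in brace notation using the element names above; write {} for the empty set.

int(A) = {1, 5, 6}
cl(A)  = {4, 1, 5, 6, 2, 3}
∂A     = {4, 2, 3}

open subsets of A: {}, {6}, {1, 6}, {5, 6}, {1, 5, 6}; so int(A) = {1, 5, 6}
closure: X∖int(X∖A) = X∖{} = {4, 1, 5, 6, 2, 3}
∂A = {4, 1, 5, 6, 2, 3} minus {1, 5, 6} = {4, 2, 3}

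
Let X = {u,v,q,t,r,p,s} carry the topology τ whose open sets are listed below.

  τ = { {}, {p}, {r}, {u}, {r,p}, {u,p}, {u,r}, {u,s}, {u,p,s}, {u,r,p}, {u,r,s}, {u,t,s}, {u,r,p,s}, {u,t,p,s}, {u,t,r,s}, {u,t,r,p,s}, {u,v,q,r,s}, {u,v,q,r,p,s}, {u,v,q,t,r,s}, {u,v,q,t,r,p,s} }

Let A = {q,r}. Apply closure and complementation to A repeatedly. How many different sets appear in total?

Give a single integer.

6

closure: X∖int(X∖A) = X∖{u,t,p,s} = {v,q,r}
Let k=closure and c=complement:
  1. A     = {q,r}
  2. kA    = {v,q,r}
  3. cA    = {u,v,t,p,s}
  4. ckA   = {u,t,p,s}
  5. kcA   = {u,v,q,t,p,s}
  6. ckcA  = {r}
— saturated at 6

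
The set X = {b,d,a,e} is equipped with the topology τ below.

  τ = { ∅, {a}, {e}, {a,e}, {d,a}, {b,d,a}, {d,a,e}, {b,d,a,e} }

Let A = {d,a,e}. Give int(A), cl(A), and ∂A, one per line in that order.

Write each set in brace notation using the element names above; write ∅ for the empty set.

opens ⊆ A: ∅, {e}, {a}, {a,e}, {d,a}, {d,a,e}; union → int = {d,a,e}
complement {b}; its interior ∅; cl(A) = X∖∅ = {b,d,a,e}
boundary = {b,d,a,e} ∖ {d,a,e} = {b}

int(A) = {d,a,e}
cl(A)  = {b,d,a,e}
∂A     = {b}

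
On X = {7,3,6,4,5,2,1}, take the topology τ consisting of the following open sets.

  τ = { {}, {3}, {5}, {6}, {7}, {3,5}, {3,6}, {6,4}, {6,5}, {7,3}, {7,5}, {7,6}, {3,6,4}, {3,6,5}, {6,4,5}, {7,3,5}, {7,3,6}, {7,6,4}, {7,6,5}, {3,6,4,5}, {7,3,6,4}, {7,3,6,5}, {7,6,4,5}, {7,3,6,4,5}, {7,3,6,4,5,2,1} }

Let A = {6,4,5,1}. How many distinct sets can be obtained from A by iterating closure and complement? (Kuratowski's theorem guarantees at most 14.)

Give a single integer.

cl via duality: int({7,3,2}) = {7,3}, so X∖{7,3} = {6,4,5,2,1}
Write k for closure, c for complement:
  1. A     = {6,4,5,1}
  2. kA    = {6,4,5,2,1}
  3. cA    = {7,3,2}
  4. ckA   = {7,3}
  5. kcA   = {7,3,2,1}
  6. ckcA  = {6,4,5}
applying k or c yields no new set

6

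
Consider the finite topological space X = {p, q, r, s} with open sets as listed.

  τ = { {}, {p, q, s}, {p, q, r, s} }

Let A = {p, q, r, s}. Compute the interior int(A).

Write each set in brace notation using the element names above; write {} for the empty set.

opens ⊆ A: {}, {p, q, s}, {p, q, r, s}; union → int = {p, q, r, s}

{p, q, r, s}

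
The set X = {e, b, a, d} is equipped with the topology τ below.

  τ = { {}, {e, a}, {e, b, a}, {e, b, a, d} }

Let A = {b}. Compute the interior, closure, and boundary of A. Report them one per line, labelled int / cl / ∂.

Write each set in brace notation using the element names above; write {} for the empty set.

int(A) = {}
cl(A)  = {b, d}
∂A     = {b, d}

open subsets of A: {}; so int(A) = {}
closure: X∖int(X∖A) = X∖{e, a} = {b, d}
∂A = {b, d} minus {} = {b, d}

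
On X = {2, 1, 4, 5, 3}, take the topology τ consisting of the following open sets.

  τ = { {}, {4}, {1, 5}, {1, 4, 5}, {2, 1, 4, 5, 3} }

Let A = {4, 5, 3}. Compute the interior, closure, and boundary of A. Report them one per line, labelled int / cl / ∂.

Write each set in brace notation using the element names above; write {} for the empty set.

int(A) = {4}
cl(A)  = {2, 1, 4, 5, 3}
∂A     = {2, 1, 5, 3}

interior: largest open inside A is {4} (from {}, {4})
cl via duality: int({2, 1}) = {}, so X∖{} = {2, 1, 4, 5, 3}
cl∖int = {2, 1, 5, 3}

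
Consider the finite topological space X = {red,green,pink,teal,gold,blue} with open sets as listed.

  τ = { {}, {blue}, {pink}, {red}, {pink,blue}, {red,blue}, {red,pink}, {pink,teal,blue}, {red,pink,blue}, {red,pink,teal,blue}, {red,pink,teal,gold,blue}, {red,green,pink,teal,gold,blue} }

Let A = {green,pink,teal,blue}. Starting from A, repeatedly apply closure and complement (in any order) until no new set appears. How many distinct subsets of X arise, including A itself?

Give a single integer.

6

complement {red,gold}; its interior {red}; cl(A) = X∖{red} = {green,pink,teal,gold,blue}
With k = closure, c = complement:
  1. A     = {green,pink,teal,blue}
  2. kA    = {green,pink,teal,gold,blue}
  3. cA    = {red,gold}
  4. ckA   = {red}
  5. kcA   = {red,green,gold}
  6. ckcA  = {pink,teal,blue}
k, c of each give nothing new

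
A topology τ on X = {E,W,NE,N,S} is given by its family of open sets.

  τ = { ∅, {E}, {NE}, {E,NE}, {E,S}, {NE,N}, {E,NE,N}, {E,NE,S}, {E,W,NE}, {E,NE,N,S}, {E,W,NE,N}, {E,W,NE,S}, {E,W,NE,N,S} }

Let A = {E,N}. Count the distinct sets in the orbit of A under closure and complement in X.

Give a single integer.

10

closure: X∖int(X∖A) = X∖{NE} = {E,W,N,S}
Let k=closure and c=complement:
  1. A     = {E,N}
  2. kA    = {E,W,N,S}
  3. cA    = {W,NE,S}
  4. ckA   = {NE}
  5. kcA   = {W,NE,N,S}
  6. kckA  = {W,NE,N}
  7. ckcA  = {E}
  8. ckckA = {E,S}
  9. kckcA = {E,W,S}
  10. ckckcA = {NE,N}
— saturated at 10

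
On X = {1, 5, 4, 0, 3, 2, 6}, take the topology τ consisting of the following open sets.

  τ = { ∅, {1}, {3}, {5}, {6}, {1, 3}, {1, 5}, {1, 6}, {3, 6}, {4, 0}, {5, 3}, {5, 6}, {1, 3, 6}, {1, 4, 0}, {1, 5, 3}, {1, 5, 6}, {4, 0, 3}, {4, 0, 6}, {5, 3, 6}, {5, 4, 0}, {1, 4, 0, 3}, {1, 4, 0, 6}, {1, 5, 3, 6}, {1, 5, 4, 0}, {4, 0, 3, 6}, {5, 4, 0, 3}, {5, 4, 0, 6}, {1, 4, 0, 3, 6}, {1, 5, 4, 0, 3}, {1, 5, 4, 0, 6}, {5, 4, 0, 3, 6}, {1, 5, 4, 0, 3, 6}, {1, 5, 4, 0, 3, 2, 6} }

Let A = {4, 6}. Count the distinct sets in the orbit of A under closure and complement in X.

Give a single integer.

10

complement {1, 5, 0, 3, 2}; its interior {1, 5, 3}; cl(A) = X∖{1, 5, 3} = {4, 0, 2, 6}
With k = closure, c = complement:
  1. A     = {4, 6}
  2. kA    = {4, 0, 2, 6}
  3. cA    = {1, 5, 0, 3, 2}
  4. ckA   = {1, 5, 3}
  5. kcA   = {1, 5, 4, 0, 3, 2}
  6. kckA  = {1, 5, 3, 2}
  7. ckcA  = {6}
  8. ckckA = {4, 0, 6}
  9. kckcA = {2, 6}
  10. ckckcA = {1, 5, 4, 0, 3}
k, c of each give nothing new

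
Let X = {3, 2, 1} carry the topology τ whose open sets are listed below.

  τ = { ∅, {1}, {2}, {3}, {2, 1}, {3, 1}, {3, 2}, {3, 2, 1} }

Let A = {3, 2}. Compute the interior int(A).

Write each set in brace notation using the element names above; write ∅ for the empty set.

{3, 2}

interior: largest open inside A is {3, 2} (from ∅, {2}, {3}, {3, 2})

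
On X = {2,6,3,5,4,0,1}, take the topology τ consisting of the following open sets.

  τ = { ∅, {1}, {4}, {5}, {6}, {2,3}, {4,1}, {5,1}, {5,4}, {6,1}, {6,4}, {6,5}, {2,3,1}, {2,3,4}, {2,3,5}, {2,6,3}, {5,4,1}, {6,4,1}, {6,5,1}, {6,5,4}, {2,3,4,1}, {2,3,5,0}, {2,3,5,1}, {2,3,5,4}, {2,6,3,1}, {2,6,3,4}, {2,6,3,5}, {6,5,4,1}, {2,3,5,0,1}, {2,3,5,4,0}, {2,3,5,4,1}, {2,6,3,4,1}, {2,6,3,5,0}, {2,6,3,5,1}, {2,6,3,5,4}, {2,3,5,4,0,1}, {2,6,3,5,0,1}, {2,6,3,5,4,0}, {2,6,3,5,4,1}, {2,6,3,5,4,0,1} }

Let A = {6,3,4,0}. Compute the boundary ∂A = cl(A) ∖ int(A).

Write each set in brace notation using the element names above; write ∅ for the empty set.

{2,3,0}

opens ⊆ A: ∅, {6}, {4}, {6,4}; union → int = {6,4}
complement {2,5,1}; its interior {5,1}; cl(A) = X∖{5,1} = {2,6,3,4,0}
boundary = {2,6,3,4,0} ∖ {6,4} = {2,3,0}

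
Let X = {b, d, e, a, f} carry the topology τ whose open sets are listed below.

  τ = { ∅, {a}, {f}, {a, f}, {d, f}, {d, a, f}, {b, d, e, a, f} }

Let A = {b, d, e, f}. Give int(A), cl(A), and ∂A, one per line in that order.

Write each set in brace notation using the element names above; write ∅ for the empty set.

int(A) = {d, f}
cl(A)  = {b, d, e, f}
∂A     = {b, e}

interior: largest open inside A is {d, f} (from ∅, {f}, {d, f})
cl via duality: int({a}) = {a}, so X∖{a} = {b, d, e, f}
cl∖int = {b, e}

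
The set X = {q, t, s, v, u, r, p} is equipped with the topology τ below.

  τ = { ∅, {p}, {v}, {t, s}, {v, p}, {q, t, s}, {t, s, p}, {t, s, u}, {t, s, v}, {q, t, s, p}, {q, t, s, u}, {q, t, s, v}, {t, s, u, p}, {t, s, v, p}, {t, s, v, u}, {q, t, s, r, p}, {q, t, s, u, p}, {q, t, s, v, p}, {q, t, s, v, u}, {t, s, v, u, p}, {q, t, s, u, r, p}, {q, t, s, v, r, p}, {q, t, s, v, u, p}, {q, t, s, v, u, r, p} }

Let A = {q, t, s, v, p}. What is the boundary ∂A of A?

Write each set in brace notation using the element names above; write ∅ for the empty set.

{u, r}

open subsets of A: ∅, {p}, {v}, {t, s}, {v, p}, {t, s, p}, {q, t, s}, {t, s, v}, {q, t, s, p}, {q, t, s, v}, {t, s, v, p}, {q, t, s, v, p}; so int(A) = {q, t, s, v, p}
closure: X∖int(X∖A) = X∖∅ = {q, t, s, v, u, r, p}
∂A = {q, t, s, v, u, r, p} minus {q, t, s, v, p} = {u, r}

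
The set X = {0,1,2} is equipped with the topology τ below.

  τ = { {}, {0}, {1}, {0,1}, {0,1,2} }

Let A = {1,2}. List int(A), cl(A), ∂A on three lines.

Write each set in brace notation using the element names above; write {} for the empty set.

int(A) = {1}
cl(A)  = {1,2}
∂A     = {2}

interior: largest open inside A is {1} (from {}, {1})
cl via duality: int({0}) = {0}, so X∖{0} = {1,2}
cl∖int = {2}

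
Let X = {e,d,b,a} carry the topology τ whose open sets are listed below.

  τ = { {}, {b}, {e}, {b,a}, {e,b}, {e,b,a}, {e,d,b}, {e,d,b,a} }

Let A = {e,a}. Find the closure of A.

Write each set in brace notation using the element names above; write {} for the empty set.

closure: X∖int(X∖A) = X∖{b} = {e,d,a}

{e,d,a}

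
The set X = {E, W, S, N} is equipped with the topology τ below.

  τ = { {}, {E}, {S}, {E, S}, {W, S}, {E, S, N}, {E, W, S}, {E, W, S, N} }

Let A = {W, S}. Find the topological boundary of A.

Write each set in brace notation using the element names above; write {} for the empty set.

{N}

open subsets of A: {}, {S}, {W, S}; so int(A) = {W, S}
closure: X∖int(X∖A) = X∖{E} = {W, S, N}
∂A = {W, S, N} minus {W, S} = {N}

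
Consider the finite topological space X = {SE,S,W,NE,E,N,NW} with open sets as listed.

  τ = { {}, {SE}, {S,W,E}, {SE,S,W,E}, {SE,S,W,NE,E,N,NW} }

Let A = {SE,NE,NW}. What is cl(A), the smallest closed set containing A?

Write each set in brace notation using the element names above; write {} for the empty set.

X∖A={S,W,E,N}, int(X∖A)={S,W,E}, hence cl(A)={SE,NE,N,NW}

{SE,NE,N,NW}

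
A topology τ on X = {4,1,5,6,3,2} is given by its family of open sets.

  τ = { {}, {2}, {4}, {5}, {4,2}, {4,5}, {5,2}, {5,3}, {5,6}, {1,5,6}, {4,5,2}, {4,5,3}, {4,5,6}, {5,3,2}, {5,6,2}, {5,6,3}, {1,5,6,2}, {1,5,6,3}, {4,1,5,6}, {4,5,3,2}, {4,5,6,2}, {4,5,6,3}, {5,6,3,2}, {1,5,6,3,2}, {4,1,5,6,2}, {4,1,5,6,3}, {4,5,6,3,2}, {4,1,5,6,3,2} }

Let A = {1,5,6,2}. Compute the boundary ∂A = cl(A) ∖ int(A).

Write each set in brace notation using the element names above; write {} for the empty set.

opens ⊆ A: {}, {2}, {5}, {5,2}, {5,6}, {1,5,6}, {5,6,2}, {1,5,6,2}; union → int = {1,5,6,2}
complement {4,3}; its interior {4}; cl(A) = X∖{4} = {1,5,6,3,2}
boundary = {1,5,6,3,2} ∖ {1,5,6,2} = {3}

{3}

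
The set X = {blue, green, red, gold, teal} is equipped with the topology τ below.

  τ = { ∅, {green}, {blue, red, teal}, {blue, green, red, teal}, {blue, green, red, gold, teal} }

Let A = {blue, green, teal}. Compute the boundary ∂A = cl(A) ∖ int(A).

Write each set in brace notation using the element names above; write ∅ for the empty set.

{blue, red, gold, teal}

opens ⊆ A: ∅, {green}; union → int = {green}
complement {red, gold}; its interior ∅; cl(A) = X∖∅ = {blue, green, red, gold, teal}
boundary = {blue, green, red, gold, teal} ∖ {green} = {blue, red, gold, teal}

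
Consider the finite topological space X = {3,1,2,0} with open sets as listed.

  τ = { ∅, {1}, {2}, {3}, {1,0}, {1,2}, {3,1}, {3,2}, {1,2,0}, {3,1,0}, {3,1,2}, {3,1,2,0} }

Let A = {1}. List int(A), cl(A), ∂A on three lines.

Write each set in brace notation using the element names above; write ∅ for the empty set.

opens ⊆ A: ∅, {1}; union → int = {1}
complement {3,2,0}; its interior {3,2}; cl(A) = X∖{3,2} = {1,0}
boundary = {1,0} ∖ {1} = {0}

int(A) = {1}
cl(A)  = {1,0}
∂A     = {0}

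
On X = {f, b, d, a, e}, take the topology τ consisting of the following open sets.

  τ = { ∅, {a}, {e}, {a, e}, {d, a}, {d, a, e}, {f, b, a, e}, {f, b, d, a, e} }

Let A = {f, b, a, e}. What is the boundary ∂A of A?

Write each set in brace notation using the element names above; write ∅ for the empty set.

opens ⊆ A: ∅, {e}, {a}, {a, e}, {f, b, a, e}; union → int = {f, b, a, e}
complement {d}; its interior ∅; cl(A) = X∖∅ = {f, b, d, a, e}
boundary = {f, b, d, a, e} ∖ {f, b, a, e} = {d}

{d}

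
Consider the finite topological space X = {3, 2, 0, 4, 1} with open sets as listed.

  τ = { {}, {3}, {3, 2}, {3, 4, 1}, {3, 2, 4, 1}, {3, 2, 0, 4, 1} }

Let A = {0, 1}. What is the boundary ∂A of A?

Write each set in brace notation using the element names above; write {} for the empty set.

open subsets of A: {}; so int(A) = {}
closure: X∖int(X∖A) = X∖{3, 2} = {0, 4, 1}
∂A = {0, 4, 1} minus {} = {0, 4, 1}

{0, 4, 1}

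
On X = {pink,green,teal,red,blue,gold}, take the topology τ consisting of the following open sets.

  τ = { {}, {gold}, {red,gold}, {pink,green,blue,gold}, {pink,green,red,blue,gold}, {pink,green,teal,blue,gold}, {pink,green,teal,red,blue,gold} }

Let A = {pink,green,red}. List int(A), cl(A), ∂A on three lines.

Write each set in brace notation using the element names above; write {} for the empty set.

open subsets of A: {}; so int(A) = {}
closure: X∖int(X∖A) = X∖{gold} = {pink,green,teal,red,blue}
∂A = {pink,green,teal,red,blue} minus {} = {pink,green,teal,red,blue}

int(A) = {}
cl(A)  = {pink,green,teal,red,blue}
∂A     = {pink,green,teal,red,blue}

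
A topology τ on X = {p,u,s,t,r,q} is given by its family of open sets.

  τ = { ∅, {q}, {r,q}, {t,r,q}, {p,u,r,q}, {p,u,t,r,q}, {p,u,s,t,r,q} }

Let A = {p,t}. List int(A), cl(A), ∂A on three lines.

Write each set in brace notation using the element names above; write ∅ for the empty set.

U open, U⊆A: ∅. int(A) = ⋃ = ∅
X∖A={u,s,r,q}, int(X∖A)={r,q}, hence cl(A)={p,u,s,t}
∂A: remove int from cl → {p,u,s,t}

int(A) = ∅
cl(A)  = {p,u,s,t}
∂A     = {p,u,s,t}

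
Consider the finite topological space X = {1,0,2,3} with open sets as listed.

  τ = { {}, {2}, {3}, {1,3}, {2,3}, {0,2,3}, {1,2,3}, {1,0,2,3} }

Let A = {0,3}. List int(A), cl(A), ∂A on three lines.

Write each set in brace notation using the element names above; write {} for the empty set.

interior: largest open inside A is {3} (from {}, {3})
cl via duality: int({1,2}) = {2}, so X∖{2} = {1,0,3}
cl∖int = {1,0}

int(A) = {3}
cl(A)  = {1,0,3}
∂A     = {1,0}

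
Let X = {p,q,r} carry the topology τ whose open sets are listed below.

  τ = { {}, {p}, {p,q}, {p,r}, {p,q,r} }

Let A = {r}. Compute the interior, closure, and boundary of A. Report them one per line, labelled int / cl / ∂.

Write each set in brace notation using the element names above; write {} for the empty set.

interior: largest open inside A is {} (from {})
cl via duality: int({p,q}) = {p,q}, so X∖{p,q} = {r}
cl∖int = {r}

int(A) = {}
cl(A)  = {r}
∂A     = {r}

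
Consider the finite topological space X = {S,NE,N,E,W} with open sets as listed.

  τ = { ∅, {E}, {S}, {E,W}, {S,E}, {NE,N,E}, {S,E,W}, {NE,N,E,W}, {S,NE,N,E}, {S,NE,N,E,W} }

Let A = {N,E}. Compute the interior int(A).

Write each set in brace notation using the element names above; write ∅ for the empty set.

open subsets of A: ∅, {E}; so int(A) = {E}

{E}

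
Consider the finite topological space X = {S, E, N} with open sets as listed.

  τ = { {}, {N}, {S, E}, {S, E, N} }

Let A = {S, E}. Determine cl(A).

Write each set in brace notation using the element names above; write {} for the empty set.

cl via duality: int({N}) = {N}, so X∖{N} = {S, E}

{S, E}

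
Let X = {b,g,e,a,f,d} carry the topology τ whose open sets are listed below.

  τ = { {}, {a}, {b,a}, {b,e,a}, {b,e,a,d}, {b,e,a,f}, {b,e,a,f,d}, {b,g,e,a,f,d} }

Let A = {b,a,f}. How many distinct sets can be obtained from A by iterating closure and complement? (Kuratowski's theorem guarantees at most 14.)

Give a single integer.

closure: X∖int(X∖A) = X∖{} = {b,g,e,a,f,d}
Let k=closure and c=complement:
  1. A     = {b,a,f}
  2. kA    = {b,g,e,a,f,d}
  3. cA    = {g,e,d}
  4. ckA   = {}
  5. kcA   = {g,e,f,d}
  6. ckcA  = {b,a}
— saturated at 6

6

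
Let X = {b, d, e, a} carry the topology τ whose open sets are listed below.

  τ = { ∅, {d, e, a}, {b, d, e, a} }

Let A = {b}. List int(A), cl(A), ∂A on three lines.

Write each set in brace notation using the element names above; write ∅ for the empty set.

opens ⊆ A: ∅; union → int = ∅
complement {d, e, a}; its interior {d, e, a}; cl(A) = X∖{d, e, a} = {b}
boundary = {b} ∖ ∅ = {b}

int(A) = ∅
cl(A)  = {b}
∂A     = {b}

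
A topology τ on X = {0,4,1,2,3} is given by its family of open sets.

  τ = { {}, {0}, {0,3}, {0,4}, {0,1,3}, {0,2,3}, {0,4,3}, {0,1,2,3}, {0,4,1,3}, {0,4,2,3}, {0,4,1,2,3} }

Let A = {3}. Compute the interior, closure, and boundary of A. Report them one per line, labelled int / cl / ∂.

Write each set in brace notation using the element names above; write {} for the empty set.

interior: largest open inside A is {} (from {})
cl via duality: int({0,4,1,2}) = {0,4}, so X∖{0,4} = {1,2,3}
cl∖int = {1,2,3}

int(A) = {}
cl(A)  = {1,2,3}
∂A     = {1,2,3}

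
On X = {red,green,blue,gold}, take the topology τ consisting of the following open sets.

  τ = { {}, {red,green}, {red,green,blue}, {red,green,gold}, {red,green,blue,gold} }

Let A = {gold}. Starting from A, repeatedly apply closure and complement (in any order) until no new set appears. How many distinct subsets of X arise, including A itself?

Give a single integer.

4

X∖A={red,green,blue}, int(X∖A)={red,green,blue}, hence cl(A)={gold}
Orbit (k=closure, c=complement):
  1. A     = {gold}
  2. cA    = {red,green,blue}
  3. kcA   = {red,green,blue,gold}
  4. ckcA  = {}
(closed under both — stop)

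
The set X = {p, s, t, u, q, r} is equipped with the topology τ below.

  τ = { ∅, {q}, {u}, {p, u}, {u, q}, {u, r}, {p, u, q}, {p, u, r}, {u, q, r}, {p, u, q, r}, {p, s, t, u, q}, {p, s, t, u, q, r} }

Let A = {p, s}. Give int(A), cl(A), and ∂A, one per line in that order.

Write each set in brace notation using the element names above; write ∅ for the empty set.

int(A) = ∅
cl(A)  = {p, s, t}
∂A     = {p, s, t}

interior: largest open inside A is ∅ (from ∅)
cl via duality: int({t, u, q, r}) = {u, q, r}, so X∖{u, q, r} = {p, s, t}
cl∖int = {p, s, t}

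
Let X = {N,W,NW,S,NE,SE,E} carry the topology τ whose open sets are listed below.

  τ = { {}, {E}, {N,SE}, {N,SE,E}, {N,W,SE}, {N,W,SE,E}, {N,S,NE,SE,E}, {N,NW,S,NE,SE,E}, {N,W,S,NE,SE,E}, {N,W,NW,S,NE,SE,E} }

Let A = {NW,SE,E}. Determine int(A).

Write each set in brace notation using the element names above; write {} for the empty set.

open subsets of A: {}, {E}; so int(A) = {E}

{E}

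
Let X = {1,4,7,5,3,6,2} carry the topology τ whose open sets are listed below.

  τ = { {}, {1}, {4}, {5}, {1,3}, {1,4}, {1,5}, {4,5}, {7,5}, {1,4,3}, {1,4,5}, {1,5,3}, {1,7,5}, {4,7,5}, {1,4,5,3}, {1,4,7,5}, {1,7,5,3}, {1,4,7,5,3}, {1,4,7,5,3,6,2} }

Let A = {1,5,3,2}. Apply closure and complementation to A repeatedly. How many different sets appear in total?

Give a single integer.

8

X∖A={4,7,6}, int(X∖A)={4}, hence cl(A)={1,7,5,3,6,2}
Orbit (k=closure, c=complement):
  1. A     = {1,5,3,2}
  2. kA    = {1,7,5,3,6,2}
  3. cA    = {4,7,6}
  4. ckA   = {4}
  5. kcA   = {4,7,6,2}
  6. kckA  = {4,6,2}
  7. ckcA  = {1,5,3}
  8. ckckA = {1,7,5,3}
(closed under both — stop)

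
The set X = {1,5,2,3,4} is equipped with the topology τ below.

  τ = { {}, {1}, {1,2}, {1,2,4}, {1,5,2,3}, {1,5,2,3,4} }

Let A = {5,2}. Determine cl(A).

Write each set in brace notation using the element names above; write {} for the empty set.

{5,2,3,4}

complement {1,3,4}; its interior {1}; cl(A) = X∖{1} = {5,2,3,4}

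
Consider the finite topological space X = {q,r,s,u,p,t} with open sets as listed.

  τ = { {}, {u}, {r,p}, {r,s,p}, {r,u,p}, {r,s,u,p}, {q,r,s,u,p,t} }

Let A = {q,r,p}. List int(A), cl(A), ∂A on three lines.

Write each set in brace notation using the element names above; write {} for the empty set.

U open, U⊆A: {}, {r,p}. int(A) = ⋃ = {r,p}
X∖A={s,u,t}, int(X∖A)={u}, hence cl(A)={q,r,s,p,t}
∂A: remove int from cl → {q,s,t}

int(A) = {r,p}
cl(A)  = {q,r,s,p,t}
∂A     = {q,s,t}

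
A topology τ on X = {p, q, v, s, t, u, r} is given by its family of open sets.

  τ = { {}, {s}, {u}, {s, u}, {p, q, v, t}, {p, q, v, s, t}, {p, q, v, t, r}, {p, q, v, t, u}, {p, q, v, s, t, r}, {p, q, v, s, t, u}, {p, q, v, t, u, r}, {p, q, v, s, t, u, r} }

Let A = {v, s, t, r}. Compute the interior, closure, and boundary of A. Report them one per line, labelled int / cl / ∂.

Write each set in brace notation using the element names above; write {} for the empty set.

int(A) = {s}
cl(A)  = {p, q, v, s, t, r}
∂A     = {p, q, v, t, r}

opens ⊆ A: {}, {s}; union → int = {s}
complement {p, q, u}; its interior {u}; cl(A) = X∖{u} = {p, q, v, s, t, r}
boundary = {p, q, v, s, t, r} ∖ {s} = {p, q, v, t, r}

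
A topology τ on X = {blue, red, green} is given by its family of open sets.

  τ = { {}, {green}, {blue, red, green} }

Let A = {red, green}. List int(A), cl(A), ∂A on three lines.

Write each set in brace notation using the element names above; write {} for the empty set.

interior: largest open inside A is {green} (from {}, {green})
cl via duality: int({blue}) = {}, so X∖{} = {blue, red, green}
cl∖int = {blue, red}

int(A) = {green}
cl(A)  = {blue, red, green}
∂A     = {blue, red}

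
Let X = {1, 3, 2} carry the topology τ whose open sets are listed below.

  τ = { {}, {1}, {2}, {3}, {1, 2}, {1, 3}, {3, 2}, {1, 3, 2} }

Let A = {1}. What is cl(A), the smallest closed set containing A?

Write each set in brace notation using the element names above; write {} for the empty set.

closure: X∖int(X∖A) = X∖{3, 2} = {1}

{1}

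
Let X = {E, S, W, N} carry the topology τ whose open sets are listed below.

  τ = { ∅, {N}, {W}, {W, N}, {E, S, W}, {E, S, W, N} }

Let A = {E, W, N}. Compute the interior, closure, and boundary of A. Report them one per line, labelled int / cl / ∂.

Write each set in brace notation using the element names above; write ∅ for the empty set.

opens ⊆ A: ∅, {W}, {N}, {W, N}; union → int = {W, N}
complement {S}; its interior ∅; cl(A) = X∖∅ = {E, S, W, N}
boundary = {E, S, W, N} ∖ {W, N} = {E, S}

int(A) = {W, N}
cl(A)  = {E, S, W, N}
∂A     = {E, S}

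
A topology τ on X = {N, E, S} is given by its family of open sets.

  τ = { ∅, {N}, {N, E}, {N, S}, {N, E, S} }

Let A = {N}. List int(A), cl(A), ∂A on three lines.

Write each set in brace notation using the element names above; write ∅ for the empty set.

int(A) = {N}
cl(A)  = {N, E, S}
∂A     = {E, S}

open subsets of A: ∅, {N}; so int(A) = {N}
closure: X∖int(X∖A) = X∖∅ = {N, E, S}
∂A = {N, E, S} minus {N} = {E, S}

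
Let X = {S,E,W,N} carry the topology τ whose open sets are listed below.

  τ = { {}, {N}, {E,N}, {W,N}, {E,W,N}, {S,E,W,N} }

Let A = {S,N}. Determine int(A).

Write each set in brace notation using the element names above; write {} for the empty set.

{N}

U open, U⊆A: {}, {N}. int(A) = ⋃ = {N}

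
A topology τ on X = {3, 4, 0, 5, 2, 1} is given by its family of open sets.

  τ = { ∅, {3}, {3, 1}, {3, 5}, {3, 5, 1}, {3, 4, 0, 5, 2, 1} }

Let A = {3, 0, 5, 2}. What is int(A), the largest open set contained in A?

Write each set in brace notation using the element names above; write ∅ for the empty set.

opens ⊆ A: ∅, {3}, {3, 5}; union → int = {3, 5}

{3, 5}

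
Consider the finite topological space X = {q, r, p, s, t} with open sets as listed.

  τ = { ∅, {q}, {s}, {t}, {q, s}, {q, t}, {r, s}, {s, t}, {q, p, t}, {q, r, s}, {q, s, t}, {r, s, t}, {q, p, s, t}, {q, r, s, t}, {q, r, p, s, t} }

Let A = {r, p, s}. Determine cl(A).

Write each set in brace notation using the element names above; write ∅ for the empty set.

{r, p, s}

cl via duality: int({q, t}) = {q, t}, so X∖{q, t} = {r, p, s}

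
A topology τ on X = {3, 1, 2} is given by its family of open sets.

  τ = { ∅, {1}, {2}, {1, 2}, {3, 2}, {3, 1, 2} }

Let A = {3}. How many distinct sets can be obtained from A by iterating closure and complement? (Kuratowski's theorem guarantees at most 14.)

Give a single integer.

4

complement {1, 2}; its interior {1, 2}; cl(A) = X∖{1, 2} = {3}
With k = closure, c = complement:
  1. A     = {3}
  2. cA    = {1, 2}
  3. kcA   = {3, 1, 2}
  4. ckcA  = ∅
k, c of each give nothing new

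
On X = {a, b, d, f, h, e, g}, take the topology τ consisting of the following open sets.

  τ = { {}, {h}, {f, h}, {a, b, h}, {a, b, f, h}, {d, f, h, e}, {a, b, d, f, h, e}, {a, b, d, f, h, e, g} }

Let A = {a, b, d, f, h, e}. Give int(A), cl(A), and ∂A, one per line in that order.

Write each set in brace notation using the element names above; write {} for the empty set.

U open, U⊆A: {}, {h}, {f, h}, {a, b, h}, {d, f, h, e}, {a, b, f, h}, {a, b, d, f, h, e}. int(A) = ⋃ = {a, b, d, f, h, e}
X∖A={g}, int(X∖A)={}, hence cl(A)={a, b, d, f, h, e, g}
∂A: remove int from cl → {g}

int(A) = {a, b, d, f, h, e}
cl(A)  = {a, b, d, f, h, e, g}
∂A     = {g}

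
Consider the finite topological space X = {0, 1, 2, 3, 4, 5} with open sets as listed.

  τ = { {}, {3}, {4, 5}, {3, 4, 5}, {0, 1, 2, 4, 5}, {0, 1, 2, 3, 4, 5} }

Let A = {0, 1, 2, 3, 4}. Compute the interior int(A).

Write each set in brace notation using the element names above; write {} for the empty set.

{3}

open subsets of A: {}, {3}; so int(A) = {3}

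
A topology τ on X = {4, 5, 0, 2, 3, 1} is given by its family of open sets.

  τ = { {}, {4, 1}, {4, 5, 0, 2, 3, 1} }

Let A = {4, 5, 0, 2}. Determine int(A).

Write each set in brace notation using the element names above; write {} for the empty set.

{}

interior: largest open inside A is {} (from {})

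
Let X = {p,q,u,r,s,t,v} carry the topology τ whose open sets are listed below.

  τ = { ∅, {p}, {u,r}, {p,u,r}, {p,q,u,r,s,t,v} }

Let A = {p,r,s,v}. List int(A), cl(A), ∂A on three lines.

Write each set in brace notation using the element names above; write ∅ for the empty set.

interior: largest open inside A is {p} (from ∅, {p})
cl via duality: int({q,u,t}) = ∅, so X∖∅ = {p,q,u,r,s,t,v}
cl∖int = {q,u,r,s,t,v}

int(A) = {p}
cl(A)  = {p,q,u,r,s,t,v}
∂A     = {q,u,r,s,t,v}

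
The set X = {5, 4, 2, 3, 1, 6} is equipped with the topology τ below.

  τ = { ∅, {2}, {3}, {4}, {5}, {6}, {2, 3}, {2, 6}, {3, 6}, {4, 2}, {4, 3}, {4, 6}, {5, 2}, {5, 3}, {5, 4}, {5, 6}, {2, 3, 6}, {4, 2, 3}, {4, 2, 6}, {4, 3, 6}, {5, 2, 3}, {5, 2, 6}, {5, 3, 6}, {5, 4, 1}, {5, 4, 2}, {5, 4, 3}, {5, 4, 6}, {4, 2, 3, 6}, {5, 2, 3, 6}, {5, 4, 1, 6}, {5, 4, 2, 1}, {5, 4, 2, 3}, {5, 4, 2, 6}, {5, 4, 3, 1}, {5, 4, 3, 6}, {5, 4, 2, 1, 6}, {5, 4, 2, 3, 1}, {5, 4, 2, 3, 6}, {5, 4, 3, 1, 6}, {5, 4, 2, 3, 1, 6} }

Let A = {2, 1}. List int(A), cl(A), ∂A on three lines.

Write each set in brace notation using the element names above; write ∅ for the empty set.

int(A) = {2}
cl(A)  = {2, 1}
∂A     = {1}

interior: largest open inside A is {2} (from ∅, {2})
cl via duality: int({5, 4, 3, 6}) = {5, 4, 3, 6}, so X∖{5, 4, 3, 6} = {2, 1}
cl∖int = {1}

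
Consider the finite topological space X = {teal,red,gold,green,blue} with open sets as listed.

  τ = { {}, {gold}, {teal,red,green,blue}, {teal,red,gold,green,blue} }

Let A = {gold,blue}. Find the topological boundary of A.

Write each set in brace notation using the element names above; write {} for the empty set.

{teal,red,green,blue}

open subsets of A: {}, {gold}; so int(A) = {gold}
closure: X∖int(X∖A) = X∖{} = {teal,red,gold,green,blue}
∂A = {teal,red,gold,green,blue} minus {gold} = {teal,red,green,blue}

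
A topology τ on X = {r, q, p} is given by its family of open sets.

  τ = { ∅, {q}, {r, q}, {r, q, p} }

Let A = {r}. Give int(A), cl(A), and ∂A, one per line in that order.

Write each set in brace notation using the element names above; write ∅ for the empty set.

U open, U⊆A: ∅. int(A) = ⋃ = ∅
X∖A={q, p}, int(X∖A)={q}, hence cl(A)={r, p}
∂A: remove int from cl → {r, p}

int(A) = ∅
cl(A)  = {r, p}
∂A     = {r, p}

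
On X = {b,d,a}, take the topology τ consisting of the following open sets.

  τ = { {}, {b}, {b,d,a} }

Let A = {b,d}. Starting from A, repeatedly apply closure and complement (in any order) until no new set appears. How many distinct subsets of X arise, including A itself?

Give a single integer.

X∖A={a}, int(X∖A)={}, hence cl(A)={b,d,a}
Orbit (k=closure, c=complement):
  1. A     = {b,d}
  2. kA    = {b,d,a}
  3. cA    = {a}
  4. ckA   = {}
  5. kcA   = {d,a}
  6. ckcA  = {b}
(closed under both — stop)

6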